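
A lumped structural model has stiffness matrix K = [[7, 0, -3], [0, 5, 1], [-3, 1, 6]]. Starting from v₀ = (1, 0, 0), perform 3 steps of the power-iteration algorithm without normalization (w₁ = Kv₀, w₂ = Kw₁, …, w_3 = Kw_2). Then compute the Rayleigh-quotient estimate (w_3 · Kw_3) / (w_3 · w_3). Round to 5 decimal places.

w1 = Kv₀ = (7, 0, -3)
w2 = Kw1 = (58, -3, -39)
w3 = Kw2 = (523, -54, -411)
Kw3 = (4894, -681, -4089)
w3·Kw3 = 523·4894 + (-54)·(-681) + (-411)·(-4089) = 4276915; w3·w3 = 523·523 + (-54)·(-54) + (-411)·(-411) = 445366
λ ≈ 4276915/445366 = 9.60315

λ ≈ 9.60315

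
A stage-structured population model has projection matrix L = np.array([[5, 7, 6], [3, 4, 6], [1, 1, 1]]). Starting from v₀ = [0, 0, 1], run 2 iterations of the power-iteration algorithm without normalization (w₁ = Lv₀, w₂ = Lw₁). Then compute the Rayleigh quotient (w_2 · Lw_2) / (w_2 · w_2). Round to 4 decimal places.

10.3671

w1 = Lv₀ = (5·0 + 7·0 + 6·1; 3·0 + 4·0 + 6·1; 1·0 + 1·0 + 1·1) = (6, 6, 1)
w2 = Lw1 = (5·6 + 7·6 + 6·1; 3·6 + 4·6 + 6·1; 1·6 + 1·6 + 1·1) = (78, 48, 13)
Lw2 = (804, 504, 139)
w2·Lw2 = 78·804 + 48·504 + 13·139 = 88711; w2·w2 = 78·78 + 48·48 + 13·13 = 8557
λ ≈ 88711/8557 = 10.3671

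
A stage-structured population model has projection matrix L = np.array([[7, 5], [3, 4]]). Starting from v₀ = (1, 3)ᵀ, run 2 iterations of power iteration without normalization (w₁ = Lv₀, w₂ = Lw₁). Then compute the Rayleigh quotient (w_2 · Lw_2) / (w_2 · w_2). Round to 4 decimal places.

w1 = Lv₀ = (22, 15)
w2 = Lw1 = (229, 126)
Lw2 = (2233, 1191)
w2·Lw2 = 229·2233 + 126·1191 = 661423; w2·w2 = 229·229 + 126·126 = 68317
λ ≈ 661423/68317 = 9.6817

λ ≈ 9.6817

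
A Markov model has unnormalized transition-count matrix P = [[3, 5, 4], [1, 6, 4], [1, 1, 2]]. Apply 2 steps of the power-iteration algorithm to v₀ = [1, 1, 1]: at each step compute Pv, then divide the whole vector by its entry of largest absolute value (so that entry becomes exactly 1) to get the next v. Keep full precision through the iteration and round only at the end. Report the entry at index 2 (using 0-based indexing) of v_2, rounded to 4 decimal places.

Pv0 = (12.00000, 11.00000, 4.00000); divide by 12.00000 → v1 = (1.00000, 0.91667, 0.33333)
Pv1 = (8.91667, 7.83333, 2.58333); divide by 8.91667 → v2 = (1.00000, 0.87850, 0.28972)
Requested entry of v2: 31/107 = 0.2897

0.2897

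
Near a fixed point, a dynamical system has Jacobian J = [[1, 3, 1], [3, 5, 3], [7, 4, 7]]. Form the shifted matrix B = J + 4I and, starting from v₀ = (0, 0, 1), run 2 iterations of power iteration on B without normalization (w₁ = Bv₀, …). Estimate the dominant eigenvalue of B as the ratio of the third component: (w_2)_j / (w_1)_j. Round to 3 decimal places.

12.727

B = J + 4I has rows (5, 3, 1); (3, 9, 3); (7, 4, 11)
w1 = Bv₀ = (5·0 + 3·0 + 1·1; 3·0 + 9·0 + 3·1; 7·0 + 4·0 + 11·1) = (1, 3, 11)
w2 = Bw1 = (5·1 + 3·3 + 1·11; 3·1 + 9·3 + 3·11; 7·1 + 4·3 + 11·11) = (25, 63, 140)
Ratio: 140/11 = 12.727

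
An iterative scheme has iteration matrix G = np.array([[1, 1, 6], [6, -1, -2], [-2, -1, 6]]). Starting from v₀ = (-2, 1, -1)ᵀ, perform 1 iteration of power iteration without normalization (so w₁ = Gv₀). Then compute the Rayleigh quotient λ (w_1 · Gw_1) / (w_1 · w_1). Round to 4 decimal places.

w1 = Gv₀ = (-7, -11, -3)
Gw1 = (-36, -25, 7)
w1·Gw1 = (-7)·(-36) + (-11)·(-25) + (-3)·7 = 506; w1·w1 = (-7)·(-7) + (-11)·(-11) + (-3)·(-3) = 179
λ ≈ 506/179 = 2.8268

2.8268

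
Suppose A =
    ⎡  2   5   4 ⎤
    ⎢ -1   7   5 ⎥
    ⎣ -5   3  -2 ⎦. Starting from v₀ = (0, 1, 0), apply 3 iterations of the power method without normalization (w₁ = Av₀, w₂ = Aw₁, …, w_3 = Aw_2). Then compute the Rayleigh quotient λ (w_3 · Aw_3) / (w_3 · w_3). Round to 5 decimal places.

w1 = Av₀ = (5, 7, 3)
w2 = Aw1 = (57, 59, -10)
w3 = Aw2 = (369, 306, -88)
Aw3 = (1916, 1333, -751)
w3·Aw3 = 369·1916 + 306·1333 + (-88)·(-751) = 1180990; w3·w3 = 369·369 + 306·306 + (-88)·(-88) = 237541
λ ≈ 1180990/237541 = 4.97173

λ ≈ 4.97173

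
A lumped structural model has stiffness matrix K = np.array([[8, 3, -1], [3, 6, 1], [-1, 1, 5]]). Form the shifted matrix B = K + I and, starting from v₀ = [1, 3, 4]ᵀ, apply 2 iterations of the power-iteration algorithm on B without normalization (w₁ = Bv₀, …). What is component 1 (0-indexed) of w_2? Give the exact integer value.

B = K + I has rows (9, 3, -1); (3, 7, 1); (-1, 1, 6)
w1 = Bv₀ = (9·1 + 3·3 + (-1)·4; 3·1 + 7·3 + 1·4; (-1)·1 + 1·3 + 6·4) = (14, 28, 26)
w2 = Bw1 = (9·14 + 3·28 + (-1)·26; 3·14 + 7·28 + 1·26; (-1)·14 + 1·28 + 6·26) = (184, 264, 170)
Requested component of w2: 264

264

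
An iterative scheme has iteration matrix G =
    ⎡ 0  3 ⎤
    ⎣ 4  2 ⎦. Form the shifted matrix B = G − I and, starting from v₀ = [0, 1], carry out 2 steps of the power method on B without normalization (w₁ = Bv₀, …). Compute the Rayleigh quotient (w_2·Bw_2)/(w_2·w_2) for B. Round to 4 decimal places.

B = G − I has rows (-1, 3); (4, 1)
w1 = Bv₀ = ((-1)·0 + 3·1; 4·0 + 1·1) = (3, 1)
w2 = Bw1 = ((-1)·3 + 3·1; 4·3 + 1·1) = (0, 13)
Bw2 = (39, 13)
w2·Bw2 = 169; w2·w2 = 169; μ ≈ 169/169 = 1.0000

1.0000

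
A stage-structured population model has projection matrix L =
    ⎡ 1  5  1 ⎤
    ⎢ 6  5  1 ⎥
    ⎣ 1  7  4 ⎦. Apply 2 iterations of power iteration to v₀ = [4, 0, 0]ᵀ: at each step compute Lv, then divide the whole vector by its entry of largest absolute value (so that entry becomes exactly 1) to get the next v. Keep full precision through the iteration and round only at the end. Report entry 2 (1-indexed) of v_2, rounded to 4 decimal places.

0.7872

Lv0 = (4.00000, 24.00000, 4.00000); divide by 24.00000 → v1 = (0.16667, 1.00000, 0.16667)
Lv1 = (5.33333, 6.16667, 7.83333); divide by 7.83333 → v2 = (0.68085, 0.78723, 1.00000)
Requested entry of v2: 148/188 = 0.7872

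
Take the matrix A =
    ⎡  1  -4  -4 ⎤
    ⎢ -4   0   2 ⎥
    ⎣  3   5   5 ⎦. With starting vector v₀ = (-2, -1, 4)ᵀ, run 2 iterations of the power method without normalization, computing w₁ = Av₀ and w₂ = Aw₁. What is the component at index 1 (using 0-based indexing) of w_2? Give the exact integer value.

74

w1 = Av₀ = (1·(-2) + (-4)·(-1) + (-4)·4; (-4)·(-2) + 0·(-1) + 2·4; 3·(-2) + 5·(-1) + 5·4) = (-14, 16, 9)
w2 = Aw1 = (1·(-14) + (-4)·16 + (-4)·9; (-4)·(-14) + 0·16 + 2·9; 3·(-14) + 5·16 + 5·9) = (-114, 74, 83)
The requested component of w2 is 74.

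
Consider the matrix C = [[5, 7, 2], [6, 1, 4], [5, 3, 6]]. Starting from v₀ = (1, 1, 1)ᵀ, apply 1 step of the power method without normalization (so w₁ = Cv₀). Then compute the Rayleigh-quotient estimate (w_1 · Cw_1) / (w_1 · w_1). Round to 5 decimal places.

w1 = Cv₀ = (5·1 + 7·1 + 2·1; 6·1 + 1·1 + 4·1; 5·1 + 3·1 + 6·1) = (14, 11, 14)
Cw1 = (175, 151, 187)
w1·Cw1 = 14·175 + 11·151 + 14·187 = 6729; w1·w1 = 14·14 + 11·11 + 14·14 = 513
λ ≈ 6729/513 = 13.11696

13.11696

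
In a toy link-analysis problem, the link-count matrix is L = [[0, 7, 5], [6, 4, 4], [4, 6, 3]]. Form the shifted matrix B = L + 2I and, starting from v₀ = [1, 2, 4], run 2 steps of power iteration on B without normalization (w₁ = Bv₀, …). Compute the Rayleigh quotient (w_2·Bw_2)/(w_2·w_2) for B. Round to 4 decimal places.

μ ≈ 15.1518

B = L + 2I has rows (2, 7, 5); (6, 6, 4); (4, 6, 5)
w1 = Bv₀ = (2·1 + 7·2 + 5·4; 6·1 + 6·2 + 4·4; 4·1 + 6·2 + 5·4) = (36, 34, 36)
w2 = Bw1 = (2·36 + 7·34 + 5·36; 6·36 + 6·34 + 4·36; 4·36 + 6·34 + 5·36) = (490, 564, 528)
Bw2 = (7568, 8436, 7984)
w2·Bw2 = 12681776; w2·w2 = 836980; μ ≈ 12681776/836980 = 15.1518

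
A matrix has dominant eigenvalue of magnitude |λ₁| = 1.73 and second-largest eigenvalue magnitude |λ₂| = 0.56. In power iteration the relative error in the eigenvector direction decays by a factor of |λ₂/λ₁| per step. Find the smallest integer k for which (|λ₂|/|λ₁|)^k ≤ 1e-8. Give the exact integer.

17

|λ₂/λ₁| = 0.56/1.73 = 0.32370
Need k ≥ ln(1e-8) / ln(0.32370) = -18.4207 / -1.1279 ≈ 16.331
Smallest integer k satisfying the bound: 17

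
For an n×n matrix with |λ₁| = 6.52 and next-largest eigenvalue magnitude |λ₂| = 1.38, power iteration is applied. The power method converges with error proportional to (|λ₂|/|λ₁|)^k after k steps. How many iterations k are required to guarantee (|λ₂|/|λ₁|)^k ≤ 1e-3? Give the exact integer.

|λ₂/λ₁| = 1.38/6.52 = 0.21166
Need k ≥ ln(1e-3) / ln(0.21166) = -6.9078 / -1.5528 ≈ 4.449
Smallest integer k satisfying the bound: 5

5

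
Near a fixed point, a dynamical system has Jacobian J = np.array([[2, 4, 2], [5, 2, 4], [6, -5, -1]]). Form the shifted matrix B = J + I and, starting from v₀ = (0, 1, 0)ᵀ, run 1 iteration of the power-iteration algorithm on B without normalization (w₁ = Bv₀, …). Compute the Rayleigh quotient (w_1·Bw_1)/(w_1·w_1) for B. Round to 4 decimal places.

B = J + I has rows (3, 4, 2); (5, 3, 4); (6, -5, 0)
w1 = Bv₀ = (3·0 + 4·1 + 2·0; 5·0 + 3·1 + 4·0; 6·0 + (-5)·1 + 0·0) = (4, 3, -5)
Bw1 = (14, 9, 9)
w1·Bw1 = 38; w1·w1 = 50; μ ≈ 38/50 = 0.7600

μ ≈ 0.7600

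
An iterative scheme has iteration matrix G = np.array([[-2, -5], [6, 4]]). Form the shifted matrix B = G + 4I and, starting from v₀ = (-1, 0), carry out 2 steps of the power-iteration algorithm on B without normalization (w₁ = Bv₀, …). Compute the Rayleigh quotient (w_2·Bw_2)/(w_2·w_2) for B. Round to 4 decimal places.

B = G + 4I has rows (2, -5); (6, 8)
w1 = Bv₀ = (2·(-1) + (-5)·0; 6·(-1) + 8·0) = (-2, -6)
w2 = Bw1 = (2·(-2) + (-5)·(-6); 6·(-2) + 8·(-6)) = (26, -60)
Bw2 = (352, -324)
w2·Bw2 = 28592; w2·w2 = 4276; μ ≈ 28592/4276 = 6.6866

6.6866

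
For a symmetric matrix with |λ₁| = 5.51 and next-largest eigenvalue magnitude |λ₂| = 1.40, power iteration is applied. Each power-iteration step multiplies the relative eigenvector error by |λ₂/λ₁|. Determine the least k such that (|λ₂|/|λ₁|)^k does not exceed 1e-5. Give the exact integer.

|λ₂/λ₁| = 1.40/5.51 = 0.25408
Need k ≥ ln(1e-5) / ln(0.25408) = -11.5129 / -1.3701 ≈ 8.403
Smallest integer k satisfying the bound: 9

9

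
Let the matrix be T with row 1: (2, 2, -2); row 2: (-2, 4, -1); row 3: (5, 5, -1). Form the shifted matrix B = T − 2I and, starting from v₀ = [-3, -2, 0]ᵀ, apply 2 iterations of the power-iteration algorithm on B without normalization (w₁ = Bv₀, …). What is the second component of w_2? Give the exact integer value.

B = T − 2I has rows (0, 2, -2); (-2, 2, -1); (5, 5, -3)
w1 = Bv₀ = (-4, 2, -25)
w2 = Bw1 = (54, 37, 65)
Requested component of w2: 37

37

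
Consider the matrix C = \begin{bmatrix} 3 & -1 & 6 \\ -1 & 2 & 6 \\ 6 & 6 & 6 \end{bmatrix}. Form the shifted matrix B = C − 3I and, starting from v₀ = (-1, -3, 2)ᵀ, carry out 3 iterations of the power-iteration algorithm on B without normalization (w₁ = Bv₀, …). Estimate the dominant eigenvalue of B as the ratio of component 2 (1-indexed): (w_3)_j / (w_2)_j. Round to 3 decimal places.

μ ≈ -7.590

B = C − 3I has rows (0, -1, 6); (-1, -1, 6); (6, 6, 3)
w1 = Bv₀ = (15, 16, -18)
w2 = Bw1 = (-124, -139, 132)
w3 = Bw2 = (931, 1055, -1182)
Ratio: 1055/-139 = -7.590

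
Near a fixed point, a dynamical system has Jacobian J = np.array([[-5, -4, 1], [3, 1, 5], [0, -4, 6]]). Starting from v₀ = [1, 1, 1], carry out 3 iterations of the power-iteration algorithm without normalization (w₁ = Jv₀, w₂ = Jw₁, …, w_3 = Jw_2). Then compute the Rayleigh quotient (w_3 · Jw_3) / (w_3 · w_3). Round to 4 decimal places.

λ ≈ 3.9945

w1 = Jv₀ = ((-5)·1 + (-4)·1 + 1·1; 3·1 + 1·1 + 5·1; 0·1 + (-4)·1 + 6·1) = (-8, 9, 2)
w2 = Jw1 = ((-5)·(-8) + (-4)·9 + 1·2; 3·(-8) + 1·9 + 5·2; 0·(-8) + (-4)·9 + 6·2) = (6, -5, -24)
w3 = Jw2 = (-34, -107, -124)
Jw3 = (474, -829, -316)
w3·Jw3 = (-34)·474 + (-107)·(-829) + (-124)·(-316) = 111771; w3·w3 = (-34)·(-34) + (-107)·(-107) + (-124)·(-124) = 27981
λ ≈ 111771/27981 = 3.9945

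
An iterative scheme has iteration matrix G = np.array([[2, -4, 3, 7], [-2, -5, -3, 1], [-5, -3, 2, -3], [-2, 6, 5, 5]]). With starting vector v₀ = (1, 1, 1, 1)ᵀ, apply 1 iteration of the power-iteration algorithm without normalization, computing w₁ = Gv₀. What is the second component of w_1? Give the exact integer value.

-9

w1 = Gv₀ = (2·1 + (-4)·1 + 3·1 + 7·1; (-2)·1 + (-5)·1 + (-3)·1 + 1·1; (-5)·1 + (-3)·1 + 2·1 + (-3)·1; (-2)·1 + 6·1 + 5·1 + 5·1) = (8, -9, -9, 14)
The requested component of w1 is -9.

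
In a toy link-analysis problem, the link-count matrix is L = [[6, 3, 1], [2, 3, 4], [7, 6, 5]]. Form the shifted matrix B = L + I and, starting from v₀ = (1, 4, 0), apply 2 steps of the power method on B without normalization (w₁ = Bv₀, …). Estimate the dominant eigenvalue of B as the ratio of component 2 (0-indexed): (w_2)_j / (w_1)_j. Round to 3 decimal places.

B = L + I has rows (7, 3, 1); (2, 4, 4); (7, 6, 6)
w1 = Bv₀ = (7·1 + 3·4 + 1·0; 2·1 + 4·4 + 4·0; 7·1 + 6·4 + 6·0) = (19, 18, 31)
w2 = Bw1 = (7·19 + 3·18 + 1·31; 2·19 + 4·18 + 4·31; 7·19 + 6·18 + 6·31) = (218, 234, 427)
Ratio: 427/31 = 13.774

μ ≈ 13.774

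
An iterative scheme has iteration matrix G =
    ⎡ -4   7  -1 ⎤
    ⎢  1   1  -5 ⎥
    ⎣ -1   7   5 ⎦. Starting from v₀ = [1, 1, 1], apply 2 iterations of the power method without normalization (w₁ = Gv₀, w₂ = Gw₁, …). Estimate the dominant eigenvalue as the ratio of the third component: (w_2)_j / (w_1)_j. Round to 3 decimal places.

w1 = Gv₀ = (2, -3, 11)
w2 = Gw1 = (-40, -56, 32)
Ratio at component: 32 / 11 = 2.909

λ ≈ 2.909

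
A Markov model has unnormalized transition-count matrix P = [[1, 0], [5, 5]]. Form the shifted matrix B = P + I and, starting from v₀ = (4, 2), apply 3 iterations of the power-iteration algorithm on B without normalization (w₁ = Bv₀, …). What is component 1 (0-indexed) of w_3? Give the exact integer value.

1472

B = P + I has rows (2, 0); (5, 6)
w1 = Bv₀ = (8, 32)
w2 = Bw1 = (16, 232)
w3 = Bw2 = (32, 1472)
Requested component of w3: 1472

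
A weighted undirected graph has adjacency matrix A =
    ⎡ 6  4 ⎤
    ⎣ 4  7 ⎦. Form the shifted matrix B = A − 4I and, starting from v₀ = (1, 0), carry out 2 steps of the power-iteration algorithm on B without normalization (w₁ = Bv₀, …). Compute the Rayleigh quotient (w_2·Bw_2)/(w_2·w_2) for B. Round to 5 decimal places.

B = A − 4I has rows (2, 4); (4, 3)
w1 = Bv₀ = (2, 4)
w2 = Bw1 = (20, 20)
Bw2 = (120, 140)
w2·Bw2 = 5200; w2·w2 = 800; μ ≈ 5200/800 = 6.50000

6.50000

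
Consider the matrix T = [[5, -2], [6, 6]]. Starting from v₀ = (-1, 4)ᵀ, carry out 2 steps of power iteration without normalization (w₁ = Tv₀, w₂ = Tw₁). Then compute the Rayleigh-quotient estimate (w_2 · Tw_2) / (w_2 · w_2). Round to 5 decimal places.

w1 = Tv₀ = (-13, 18)
w2 = Tw1 = (-101, 30)
Tw2 = (-565, -426)
w2·Tw2 = (-101)·(-565) + 30·(-426) = 44285; w2·w2 = (-101)·(-101) + 30·30 = 11101
λ ≈ 44285/11101 = 3.98928

3.98928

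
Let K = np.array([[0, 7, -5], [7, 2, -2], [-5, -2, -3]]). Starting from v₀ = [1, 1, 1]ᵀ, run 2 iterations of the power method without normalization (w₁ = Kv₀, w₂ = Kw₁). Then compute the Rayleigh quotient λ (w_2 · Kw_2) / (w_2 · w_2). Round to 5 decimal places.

w1 = Kv₀ = (0·1 + 7·1 + (-5)·1; 7·1 + 2·1 + (-2)·1; (-5)·1 + (-2)·1 + (-3)·1) = (2, 7, -10)
w2 = Kw1 = (0·2 + 7·7 + (-5)·(-10); 7·2 + 2·7 + (-2)·(-10); (-5)·2 + (-2)·7 + (-3)·(-10)) = (99, 48, 6)
Kw2 = (306, 777, -609)
w2·Kw2 = 99·306 + 48·777 + 6·(-609) = 63936; w2·w2 = 99·99 + 48·48 + 6·6 = 12141
λ ≈ 63936/12141 = 5.26612

λ ≈ 5.26612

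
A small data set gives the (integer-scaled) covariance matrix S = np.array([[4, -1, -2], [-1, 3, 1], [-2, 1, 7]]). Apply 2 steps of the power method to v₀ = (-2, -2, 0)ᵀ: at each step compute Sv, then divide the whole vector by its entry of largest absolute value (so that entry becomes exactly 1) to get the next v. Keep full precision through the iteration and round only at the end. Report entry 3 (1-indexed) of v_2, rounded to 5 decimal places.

-0.91667

Sv0 = (-6.000000, -4.000000, 2.000000); divide by -6.000000 → v1 = (1.000000, 0.666667, -0.333333)
Sv1 = (4.000000, 0.666667, -3.666667); divide by 4.000000 → v2 = (1.000000, 0.166667, -0.916667)
Requested entry of v2: 22/-24 = -0.91667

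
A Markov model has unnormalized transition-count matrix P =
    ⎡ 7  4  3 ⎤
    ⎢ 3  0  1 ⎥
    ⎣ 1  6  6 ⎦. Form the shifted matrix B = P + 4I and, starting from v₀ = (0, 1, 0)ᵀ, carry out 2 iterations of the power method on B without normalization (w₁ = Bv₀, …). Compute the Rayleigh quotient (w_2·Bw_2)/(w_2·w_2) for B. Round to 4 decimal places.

B = P + 4I has rows (11, 4, 3); (3, 4, 1); (1, 6, 10)
w1 = Bv₀ = (11·0 + 4·1 + 3·0; 3·0 + 4·1 + 1·0; 1·0 + 6·1 + 10·0) = (4, 4, 6)
w2 = Bw1 = (11·4 + 4·4 + 3·6; 3·4 + 4·4 + 1·6; 1·4 + 6·4 + 10·6) = (78, 34, 88)
Bw2 = (1258, 458, 1162)
w2·Bw2 = 215952; w2·w2 = 14984; μ ≈ 215952/14984 = 14.4122

14.4122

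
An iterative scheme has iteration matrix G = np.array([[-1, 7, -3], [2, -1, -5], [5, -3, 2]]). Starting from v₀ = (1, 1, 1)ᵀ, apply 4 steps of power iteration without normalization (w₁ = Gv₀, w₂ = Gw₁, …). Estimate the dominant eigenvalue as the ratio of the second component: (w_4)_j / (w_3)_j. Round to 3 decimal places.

w1 = Gv₀ = ((-1)·1 + 7·1 + (-3)·1; 2·1 + (-1)·1 + (-5)·1; 5·1 + (-3)·1 + 2·1) = (3, -4, 4)
w2 = Gw1 = ((-1)·3 + 7·(-4) + (-3)·4; 2·3 + (-1)·(-4) + (-5)·4; 5·3 + (-3)·(-4) + 2·4) = (-43, -10, 35)
w3 = Gw2 = (-132, -251, -115)
w4 = Gw3 = (-1280, 562, -137)
Ratio at component: 562 / -251 = -2.239

-2.239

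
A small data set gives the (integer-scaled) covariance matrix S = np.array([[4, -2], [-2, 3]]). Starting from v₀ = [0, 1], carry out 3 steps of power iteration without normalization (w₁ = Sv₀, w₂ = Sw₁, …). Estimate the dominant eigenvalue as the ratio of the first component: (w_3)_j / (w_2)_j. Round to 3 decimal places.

5.857

w1 = Sv₀ = (4·0 + (-2)·1; (-2)·0 + 3·1) = (-2, 3)
w2 = Sw1 = (4·(-2) + (-2)·3; (-2)·(-2) + 3·3) = (-14, 13)
w3 = Sw2 = (-82, 67)
Ratio at component: -82 / -14 = 5.857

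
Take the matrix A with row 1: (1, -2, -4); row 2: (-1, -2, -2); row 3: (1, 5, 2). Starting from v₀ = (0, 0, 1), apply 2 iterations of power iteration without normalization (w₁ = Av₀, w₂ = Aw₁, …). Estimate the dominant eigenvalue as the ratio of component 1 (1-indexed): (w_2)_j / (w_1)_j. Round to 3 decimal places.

2.000

w1 = Av₀ = (1·0 + (-2)·0 + (-4)·1; (-1)·0 + (-2)·0 + (-2)·1; 1·0 + 5·0 + 2·1) = (-4, -2, 2)
w2 = Aw1 = (1·(-4) + (-2)·(-2) + (-4)·2; (-1)·(-4) + (-2)·(-2) + (-2)·2; 1·(-4) + 5·(-2) + 2·2) = (-8, 4, -10)
Ratio at component: -8 / -4 = 2.000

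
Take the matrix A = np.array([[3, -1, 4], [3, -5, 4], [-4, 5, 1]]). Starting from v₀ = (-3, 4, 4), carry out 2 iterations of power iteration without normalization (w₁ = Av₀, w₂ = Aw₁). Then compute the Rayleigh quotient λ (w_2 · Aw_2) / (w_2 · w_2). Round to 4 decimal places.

λ ≈ -2.1018

w1 = Av₀ = (3·(-3) + (-1)·4 + 4·4; 3·(-3) + (-5)·4 + 4·4; (-4)·(-3) + 5·4 + 1·4) = (3, -13, 36)
w2 = Aw1 = (3·3 + (-1)·(-13) + 4·36; 3·3 + (-5)·(-13) + 4·36; (-4)·3 + 5·(-13) + 1·36) = (166, 218, -41)
Aw2 = (116, -756, 385)
w2·Aw2 = 166·116 + 218·(-756) + (-41)·385 = -161337; w2·w2 = 166·166 + 218·218 + (-41)·(-41) = 76761
λ ≈ -161337/76761 = -2.1018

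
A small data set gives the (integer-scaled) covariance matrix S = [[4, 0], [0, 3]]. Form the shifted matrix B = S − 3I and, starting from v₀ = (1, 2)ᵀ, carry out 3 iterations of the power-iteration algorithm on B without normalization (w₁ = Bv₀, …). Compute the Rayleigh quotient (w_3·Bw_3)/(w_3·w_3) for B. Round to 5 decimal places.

μ ≈ 1.00000

B = S − 3I has rows (1, 0); (0, 0)
w1 = Bv₀ = (1, 0)
w2 = Bw1 = (1, 0)
w3 = Bw2 = (1, 0)
Bw3 = (1, 0)
w3·Bw3 = 1; w3·w3 = 1; μ ≈ 1/1 = 1.00000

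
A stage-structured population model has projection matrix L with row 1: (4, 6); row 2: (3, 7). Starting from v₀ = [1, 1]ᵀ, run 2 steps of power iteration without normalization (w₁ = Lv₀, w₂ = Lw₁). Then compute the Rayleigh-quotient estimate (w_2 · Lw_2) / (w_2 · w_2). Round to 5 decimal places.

λ ≈ 10.00000

w1 = Lv₀ = (4·1 + 6·1; 3·1 + 7·1) = (10, 10)
w2 = Lw1 = (4·10 + 6·10; 3·10 + 7·10) = (100, 100)
Lw2 = (1000, 1000)
w2·Lw2 = 100·1000 + 100·1000 = 200000; w2·w2 = 100·100 + 100·100 = 20000
λ ≈ 200000/20000 = 10.00000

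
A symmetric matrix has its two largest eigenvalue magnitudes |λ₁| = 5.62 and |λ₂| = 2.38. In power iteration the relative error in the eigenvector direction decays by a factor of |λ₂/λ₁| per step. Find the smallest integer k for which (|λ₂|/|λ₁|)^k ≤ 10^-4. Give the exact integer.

11

|λ₂/λ₁| = 2.38/5.62 = 0.42349
Need k ≥ ln(10^-4) / ln(0.42349) = -9.2103 / -0.8592 ≈ 10.719
Smallest integer k satisfying the bound: 11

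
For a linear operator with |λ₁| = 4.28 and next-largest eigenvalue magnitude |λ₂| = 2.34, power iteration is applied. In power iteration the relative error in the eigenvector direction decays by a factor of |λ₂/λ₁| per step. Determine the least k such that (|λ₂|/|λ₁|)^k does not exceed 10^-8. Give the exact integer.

|λ₂/λ₁| = 2.34/4.28 = 0.54673
Need k ≥ ln(10^-8) / ln(0.54673) = -18.4207 / -0.6038 ≈ 30.508
Smallest integer k satisfying the bound: 31

31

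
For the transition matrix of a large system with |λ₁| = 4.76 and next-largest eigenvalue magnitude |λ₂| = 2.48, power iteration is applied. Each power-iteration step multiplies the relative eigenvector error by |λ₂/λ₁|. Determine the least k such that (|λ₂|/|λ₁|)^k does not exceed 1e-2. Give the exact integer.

|λ₂/λ₁| = 2.48/4.76 = 0.52101
Need k ≥ ln(1e-2) / ln(0.52101) = -4.6052 / -0.6520 ≈ 7.063
Smallest integer k satisfying the bound: 8

8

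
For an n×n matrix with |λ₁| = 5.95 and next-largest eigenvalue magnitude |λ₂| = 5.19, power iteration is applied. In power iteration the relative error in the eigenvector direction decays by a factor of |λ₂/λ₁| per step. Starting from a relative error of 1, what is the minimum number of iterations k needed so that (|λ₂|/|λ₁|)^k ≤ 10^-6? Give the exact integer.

102

|λ₂/λ₁| = 5.19/5.95 = 0.87227
Need k ≥ ln(10^-6) / ln(0.87227) = -13.8155 / -0.1367 ≈ 101.096
Smallest integer k satisfying the bound: 102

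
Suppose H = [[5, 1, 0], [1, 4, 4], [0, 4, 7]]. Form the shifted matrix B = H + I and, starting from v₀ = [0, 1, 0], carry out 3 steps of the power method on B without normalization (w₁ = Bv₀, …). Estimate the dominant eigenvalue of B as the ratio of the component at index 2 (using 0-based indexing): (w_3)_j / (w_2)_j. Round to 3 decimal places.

B = H + I has rows (6, 1, 0); (1, 5, 4); (0, 4, 8)
w1 = Bv₀ = (1, 5, 4)
w2 = Bw1 = (11, 42, 52)
w3 = Bw2 = (108, 429, 584)
Ratio: 584/52 = 11.231

μ ≈ 11.231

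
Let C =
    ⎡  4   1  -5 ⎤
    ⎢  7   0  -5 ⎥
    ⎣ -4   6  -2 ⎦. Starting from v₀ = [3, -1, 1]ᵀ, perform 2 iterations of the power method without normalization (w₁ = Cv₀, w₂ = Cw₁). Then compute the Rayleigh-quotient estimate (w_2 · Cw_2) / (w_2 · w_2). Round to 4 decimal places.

λ ≈ 1.6658

w1 = Cv₀ = (4·3 + 1·(-1) + (-5)·1; 7·3 + 0·(-1) + (-5)·1; (-4)·3 + 6·(-1) + (-2)·1) = (6, 16, -20)
w2 = Cw1 = (4·6 + 1·16 + (-5)·(-20); 7·6 + 0·16 + (-5)·(-20); (-4)·6 + 6·16 + (-2)·(-20)) = (140, 142, 112)
Cw2 = (142, 420, 68)
w2·Cw2 = 140·142 + 142·420 + 112·68 = 87136; w2·w2 = 140·140 + 142·142 + 112·112 = 52308
λ ≈ 87136/52308 = 1.6658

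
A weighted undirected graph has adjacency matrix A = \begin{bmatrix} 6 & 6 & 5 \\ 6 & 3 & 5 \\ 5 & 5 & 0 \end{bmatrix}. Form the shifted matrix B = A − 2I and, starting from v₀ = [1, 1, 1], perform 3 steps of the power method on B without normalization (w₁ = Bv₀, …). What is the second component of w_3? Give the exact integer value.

1769

B = A − 2I has rows (4, 6, 5); (6, 1, 5); (5, 5, -2)
w1 = Bv₀ = (4·1 + 6·1 + 5·1; 6·1 + 1·1 + 5·1; 5·1 + 5·1 + (-2)·1) = (15, 12, 8)
w2 = Bw1 = (4·15 + 6·12 + 5·8; 6·15 + 1·12 + 5·8; 5·15 + 5·12 + (-2)·8) = (172, 142, 119)
w3 = Bw2 = (2135, 1769, 1332)
Requested component of w3: 1769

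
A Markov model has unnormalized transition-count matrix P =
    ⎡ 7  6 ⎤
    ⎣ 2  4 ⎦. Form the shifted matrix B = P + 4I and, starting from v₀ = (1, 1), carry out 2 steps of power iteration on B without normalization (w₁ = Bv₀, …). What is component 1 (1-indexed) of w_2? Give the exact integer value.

B = P + 4I has rows (11, 6); (2, 8)
w1 = Bv₀ = (11·1 + 6·1; 2·1 + 8·1) = (17, 10)
w2 = Bw1 = (11·17 + 6·10; 2·17 + 8·10) = (247, 114)
Requested component of w2: 247

247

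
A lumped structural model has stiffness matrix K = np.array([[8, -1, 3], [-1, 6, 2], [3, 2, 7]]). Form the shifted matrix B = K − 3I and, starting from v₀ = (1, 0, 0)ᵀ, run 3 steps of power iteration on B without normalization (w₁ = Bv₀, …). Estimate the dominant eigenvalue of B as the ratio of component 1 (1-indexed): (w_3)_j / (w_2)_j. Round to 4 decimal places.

7.2000

B = K − 3I has rows (5, -1, 3); (-1, 3, 2); (3, 2, 4)
w1 = Bv₀ = (5·1 + (-1)·0 + 3·0; (-1)·1 + 3·0 + 2·0; 3·1 + 2·0 + 4·0) = (5, -1, 3)
w2 = Bw1 = (5·5 + (-1)·(-1) + 3·3; (-1)·5 + 3·(-1) + 2·3; 3·5 + 2·(-1) + 4·3) = (35, -2, 25)
w3 = Bw2 = (252, 9, 201)
Ratio: 252/35 = 7.2000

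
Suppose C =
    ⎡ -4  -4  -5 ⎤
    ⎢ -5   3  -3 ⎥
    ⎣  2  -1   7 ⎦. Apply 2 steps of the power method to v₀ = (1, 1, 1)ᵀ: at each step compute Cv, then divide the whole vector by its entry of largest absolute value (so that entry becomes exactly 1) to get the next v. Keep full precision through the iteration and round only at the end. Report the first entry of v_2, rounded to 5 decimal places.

0.91429

Cv0 = (-13.000000, -5.000000, 8.000000); divide by -13.000000 → v1 = (1.000000, 0.384615, -0.615385)
Cv1 = (-2.461538, -2.000000, -2.692308); divide by -2.692308 → v2 = (0.914286, 0.742857, 1.000000)
Requested entry of v2: 32/35 = 0.91429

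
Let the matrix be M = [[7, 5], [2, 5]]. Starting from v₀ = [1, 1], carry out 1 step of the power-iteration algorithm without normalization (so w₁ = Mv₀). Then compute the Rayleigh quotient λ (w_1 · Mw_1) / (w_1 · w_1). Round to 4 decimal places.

λ ≈ 9.5389

w1 = Mv₀ = (12, 7)
Mw1 = (119, 59)
w1·Mw1 = 12·119 + 7·59 = 1841; w1·w1 = 12·12 + 7·7 = 193
λ ≈ 1841/193 = 9.5389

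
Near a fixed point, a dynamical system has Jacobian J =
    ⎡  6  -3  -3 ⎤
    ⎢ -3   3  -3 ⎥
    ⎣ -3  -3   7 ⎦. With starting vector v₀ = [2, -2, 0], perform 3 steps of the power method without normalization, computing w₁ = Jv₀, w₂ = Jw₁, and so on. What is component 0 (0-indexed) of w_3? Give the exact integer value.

1188

w1 = Jv₀ = (18, -12, 0)
w2 = Jw1 = (144, -90, -18)
w3 = Jw2 = (1188, -648, -288)
The requested component of w3 is 1188.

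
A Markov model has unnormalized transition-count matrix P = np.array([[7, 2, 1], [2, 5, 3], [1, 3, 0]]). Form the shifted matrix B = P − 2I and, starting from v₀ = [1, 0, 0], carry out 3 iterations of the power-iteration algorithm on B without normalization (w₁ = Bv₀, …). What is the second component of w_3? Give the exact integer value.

144

B = P − 2I has rows (5, 2, 1); (2, 3, 3); (1, 3, -2)
w1 = Bv₀ = (5, 2, 1)
w2 = Bw1 = (30, 19, 9)
w3 = Bw2 = (197, 144, 69)
Requested component of w3: 144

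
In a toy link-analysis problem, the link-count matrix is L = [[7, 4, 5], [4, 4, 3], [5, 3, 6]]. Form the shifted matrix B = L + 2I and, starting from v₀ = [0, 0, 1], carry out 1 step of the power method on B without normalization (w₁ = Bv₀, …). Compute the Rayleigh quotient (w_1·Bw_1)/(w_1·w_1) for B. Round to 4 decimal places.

14.8469

B = L + 2I has rows (9, 4, 5); (4, 6, 3); (5, 3, 8)
w1 = Bv₀ = (5, 3, 8)
Bw1 = (97, 62, 98)
w1·Bw1 = 1455; w1·w1 = 98; μ ≈ 1455/98 = 14.8469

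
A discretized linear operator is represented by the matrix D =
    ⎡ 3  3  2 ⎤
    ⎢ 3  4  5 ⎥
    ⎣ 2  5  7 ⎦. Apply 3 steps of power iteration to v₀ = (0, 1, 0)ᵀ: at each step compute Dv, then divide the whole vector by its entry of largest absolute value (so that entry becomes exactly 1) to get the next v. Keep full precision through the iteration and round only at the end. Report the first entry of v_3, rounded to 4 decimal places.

0.4939

Dv0 = (3.00000, 4.00000, 5.00000); divide by 5.00000 → v1 = (0.60000, 0.80000, 1.00000)
Dv1 = (6.20000, 10.00000, 12.20000); divide by 12.20000 → v2 = (0.50820, 0.81967, 1.00000)
Dv2 = (5.98361, 9.80328, 12.11475); divide by 12.11475 → v3 = (0.49391, 0.80920, 1.00000)
Requested entry of v3: 365/739 = 0.4939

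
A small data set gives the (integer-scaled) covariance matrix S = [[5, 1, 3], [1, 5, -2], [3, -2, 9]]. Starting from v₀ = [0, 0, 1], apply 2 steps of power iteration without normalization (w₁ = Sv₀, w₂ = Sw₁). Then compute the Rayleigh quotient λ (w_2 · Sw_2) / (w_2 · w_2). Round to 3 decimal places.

w1 = Sv₀ = (5·0 + 1·0 + 3·1; 1·0 + 5·0 + (-2)·1; 3·0 + (-2)·0 + 9·1) = (3, -2, 9)
w2 = Sw1 = (5·3 + 1·(-2) + 3·9; 1·3 + 5·(-2) + (-2)·9; 3·3 + (-2)·(-2) + 9·9) = (40, -25, 94)
Sw2 = (457, -273, 1016)
w2·Sw2 = 40·457 + (-25)·(-273) + 94·1016 = 120609; w2·w2 = 40·40 + (-25)·(-25) + 94·94 = 11061
λ ≈ 120609/11061 = 10.904

λ ≈ 10.904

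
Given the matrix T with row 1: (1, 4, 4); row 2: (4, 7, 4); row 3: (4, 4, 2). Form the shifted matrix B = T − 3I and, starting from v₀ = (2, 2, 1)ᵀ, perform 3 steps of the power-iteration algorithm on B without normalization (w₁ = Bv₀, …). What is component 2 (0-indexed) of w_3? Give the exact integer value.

1087

B = T − 3I has rows (-2, 4, 4); (4, 4, 4); (4, 4, -1)
w1 = Bv₀ = ((-2)·2 + 4·2 + 4·1; 4·2 + 4·2 + 4·1; 4·2 + 4·2 + (-1)·1) = (8, 20, 15)
w2 = Bw1 = ((-2)·8 + 4·20 + 4·15; 4·8 + 4·20 + 4·15; 4·8 + 4·20 + (-1)·15) = (124, 172, 97)
w3 = Bw2 = (828, 1572, 1087)
Requested component of w3: 1087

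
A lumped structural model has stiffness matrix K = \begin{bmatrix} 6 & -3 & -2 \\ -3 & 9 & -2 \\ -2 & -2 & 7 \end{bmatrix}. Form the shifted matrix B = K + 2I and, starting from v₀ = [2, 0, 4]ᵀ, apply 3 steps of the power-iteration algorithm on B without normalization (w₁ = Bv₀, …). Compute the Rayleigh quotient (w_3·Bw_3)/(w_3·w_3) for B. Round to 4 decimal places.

12.2118

B = K + 2I has rows (8, -3, -2); (-3, 11, -2); (-2, -2, 9)
w1 = Bv₀ = (8, -14, 32)
w2 = Bw1 = (42, -242, 300)
w3 = Bw2 = (462, -3388, 3100)
Bw3 = (7660, -44854, 33752)
w3·Bw3 = 260135472; w3·w3 = 21301988; μ ≈ 260135472/21301988 = 12.2118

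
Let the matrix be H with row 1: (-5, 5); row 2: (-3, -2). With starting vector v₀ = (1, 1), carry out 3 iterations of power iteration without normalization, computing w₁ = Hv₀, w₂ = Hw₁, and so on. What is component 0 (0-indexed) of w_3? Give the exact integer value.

175

w1 = Hv₀ = ((-5)·1 + 5·1; (-3)·1 + (-2)·1) = (0, -5)
w2 = Hw1 = ((-5)·0 + 5·(-5); (-3)·0 + (-2)·(-5)) = (-25, 10)
w3 = Hw2 = (175, 55)
The requested component of w3 is 175.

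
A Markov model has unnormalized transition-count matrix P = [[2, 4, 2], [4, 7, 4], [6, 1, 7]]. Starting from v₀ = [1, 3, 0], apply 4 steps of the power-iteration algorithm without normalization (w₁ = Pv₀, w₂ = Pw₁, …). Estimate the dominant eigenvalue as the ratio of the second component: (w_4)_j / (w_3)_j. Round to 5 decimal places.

w1 = Pv₀ = (14, 25, 9)
w2 = Pw1 = (146, 267, 172)
w3 = Pw2 = (1704, 3141, 2347)
w4 = Pw3 = (20666, 38191, 29794)
Ratio at component: 38191 / 3141 = 12.15887

12.15887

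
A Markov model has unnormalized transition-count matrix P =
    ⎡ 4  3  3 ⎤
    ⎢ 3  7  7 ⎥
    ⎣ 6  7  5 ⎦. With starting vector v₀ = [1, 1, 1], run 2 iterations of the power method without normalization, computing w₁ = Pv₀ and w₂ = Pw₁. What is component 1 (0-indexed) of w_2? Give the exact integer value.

w1 = Pv₀ = (4·1 + 3·1 + 3·1; 3·1 + 7·1 + 7·1; 6·1 + 7·1 + 5·1) = (10, 17, 18)
w2 = Pw1 = (4·10 + 3·17 + 3·18; 3·10 + 7·17 + 7·18; 6·10 + 7·17 + 5·18) = (145, 275, 269)
The requested component of w2 is 275.

275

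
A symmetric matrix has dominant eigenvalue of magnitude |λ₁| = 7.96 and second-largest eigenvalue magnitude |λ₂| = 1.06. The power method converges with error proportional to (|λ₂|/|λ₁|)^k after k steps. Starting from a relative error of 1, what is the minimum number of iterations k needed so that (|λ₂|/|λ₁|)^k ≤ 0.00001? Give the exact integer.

6

|λ₂/λ₁| = 1.06/7.96 = 0.13317
Need k ≥ ln(0.00001) / ln(0.13317) = -11.5129 / -2.0162 ≈ 5.710
Smallest integer k satisfying the bound: 6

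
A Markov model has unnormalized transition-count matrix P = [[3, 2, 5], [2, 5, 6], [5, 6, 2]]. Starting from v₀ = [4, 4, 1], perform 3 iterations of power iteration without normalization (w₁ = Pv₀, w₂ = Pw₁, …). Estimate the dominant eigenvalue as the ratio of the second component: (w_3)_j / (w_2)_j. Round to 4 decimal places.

11.5968

w1 = Pv₀ = (25, 34, 46)
w2 = Pw1 = (373, 496, 421)
w3 = Pw2 = (4216, 5752, 5683)
Ratio at component: 5752 / 496 = 11.5968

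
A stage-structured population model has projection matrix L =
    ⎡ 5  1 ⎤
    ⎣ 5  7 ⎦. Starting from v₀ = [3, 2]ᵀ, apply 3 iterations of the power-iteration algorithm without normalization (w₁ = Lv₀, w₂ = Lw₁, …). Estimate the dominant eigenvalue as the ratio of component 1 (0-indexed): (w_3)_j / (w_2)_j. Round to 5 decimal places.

w1 = Lv₀ = (5·3 + 1·2; 5·3 + 7·2) = (17, 29)
w2 = Lw1 = (5·17 + 1·29; 5·17 + 7·29) = (114, 288)
w3 = Lw2 = (858, 2586)
Ratio at component: 2586 / 288 = 8.97917

8.97917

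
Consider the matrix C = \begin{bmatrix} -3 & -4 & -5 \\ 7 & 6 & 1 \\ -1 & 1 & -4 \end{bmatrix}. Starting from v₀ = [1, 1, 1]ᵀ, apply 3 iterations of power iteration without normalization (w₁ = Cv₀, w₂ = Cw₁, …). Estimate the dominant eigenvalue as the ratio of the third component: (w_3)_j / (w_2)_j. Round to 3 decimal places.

λ ≈ -4.095

w1 = Cv₀ = (-12, 14, -4)
w2 = Cw1 = (0, -4, 42)
w3 = Cw2 = (-194, 18, -172)
Ratio at component: -172 / 42 = -4.095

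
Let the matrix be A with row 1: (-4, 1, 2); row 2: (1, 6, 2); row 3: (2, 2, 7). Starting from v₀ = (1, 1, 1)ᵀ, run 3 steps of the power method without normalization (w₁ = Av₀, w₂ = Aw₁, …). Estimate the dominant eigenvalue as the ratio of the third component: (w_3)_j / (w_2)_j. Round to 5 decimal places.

w1 = Av₀ = (-1, 9, 11)
w2 = Aw1 = (35, 75, 93)
w3 = Aw2 = (121, 671, 871)
Ratio at component: 871 / 93 = 9.36559

λ ≈ 9.36559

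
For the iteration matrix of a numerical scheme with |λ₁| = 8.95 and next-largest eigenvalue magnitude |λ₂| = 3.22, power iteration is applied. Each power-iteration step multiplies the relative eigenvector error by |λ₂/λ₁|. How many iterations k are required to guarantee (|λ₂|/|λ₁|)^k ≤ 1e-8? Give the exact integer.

19

|λ₂/λ₁| = 3.22/8.95 = 0.35978
Need k ≥ ln(1e-8) / ln(0.35978) = -18.4207 / -1.0223 ≈ 18.019
Smallest integer k satisfying the bound: 19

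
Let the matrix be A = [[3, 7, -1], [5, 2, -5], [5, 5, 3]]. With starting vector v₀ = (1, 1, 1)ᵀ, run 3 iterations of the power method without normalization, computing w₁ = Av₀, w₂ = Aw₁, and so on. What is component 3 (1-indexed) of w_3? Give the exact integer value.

342

w1 = Av₀ = (9, 2, 13)
w2 = Aw1 = (28, -16, 94)
w3 = Aw2 = (-122, -362, 342)
The requested component of w3 is 342.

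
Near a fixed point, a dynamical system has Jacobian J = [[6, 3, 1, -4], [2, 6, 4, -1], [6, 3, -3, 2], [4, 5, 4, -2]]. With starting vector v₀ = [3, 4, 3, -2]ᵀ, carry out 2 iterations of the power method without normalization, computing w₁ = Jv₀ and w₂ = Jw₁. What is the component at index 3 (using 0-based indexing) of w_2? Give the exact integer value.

w1 = Jv₀ = (41, 44, 17, 48)
w2 = Jw1 = (203, 366, 423, 356)
The requested component of w2 is 356.

356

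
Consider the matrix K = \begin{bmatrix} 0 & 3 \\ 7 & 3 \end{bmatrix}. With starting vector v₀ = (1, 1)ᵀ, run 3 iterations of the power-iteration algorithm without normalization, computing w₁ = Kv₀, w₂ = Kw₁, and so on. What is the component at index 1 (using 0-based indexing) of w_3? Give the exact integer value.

w1 = Kv₀ = (0·1 + 3·1; 7·1 + 3·1) = (3, 10)
w2 = Kw1 = (0·3 + 3·10; 7·3 + 3·10) = (30, 51)
w3 = Kw2 = (153, 363)
The requested component of w3 is 363.

363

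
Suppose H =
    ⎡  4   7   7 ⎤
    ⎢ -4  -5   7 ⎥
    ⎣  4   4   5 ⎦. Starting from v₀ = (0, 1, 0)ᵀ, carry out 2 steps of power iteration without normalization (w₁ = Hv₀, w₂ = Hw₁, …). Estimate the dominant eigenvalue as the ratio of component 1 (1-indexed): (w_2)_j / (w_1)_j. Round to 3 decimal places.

3.000

w1 = Hv₀ = (4·0 + 7·1 + 7·0; (-4)·0 + (-5)·1 + 7·0; 4·0 + 4·1 + 5·0) = (7, -5, 4)
w2 = Hw1 = (4·7 + 7·(-5) + 7·4; (-4)·7 + (-5)·(-5) + 7·4; 4·7 + 4·(-5) + 5·4) = (21, 25, 28)
Ratio at component: 21 / 7 = 3.000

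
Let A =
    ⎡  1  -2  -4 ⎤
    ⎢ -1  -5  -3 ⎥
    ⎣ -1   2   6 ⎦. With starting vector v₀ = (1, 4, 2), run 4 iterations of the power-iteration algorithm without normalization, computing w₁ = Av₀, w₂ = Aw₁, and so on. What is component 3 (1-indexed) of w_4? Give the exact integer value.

w1 = Av₀ = (1·1 + (-2)·4 + (-4)·2; (-1)·1 + (-5)·4 + (-3)·2; (-1)·1 + 2·4 + 6·2) = (-15, -27, 19)
w2 = Aw1 = (1·(-15) + (-2)·(-27) + (-4)·19; (-1)·(-15) + (-5)·(-27) + (-3)·19; (-1)·(-15) + 2·(-27) + 6·19) = (-37, 93, 75)
w3 = Aw2 = (-523, -653, 673)
w4 = Aw3 = (-1909, 1769, 3255)
The requested component of w4 is 3255.

3255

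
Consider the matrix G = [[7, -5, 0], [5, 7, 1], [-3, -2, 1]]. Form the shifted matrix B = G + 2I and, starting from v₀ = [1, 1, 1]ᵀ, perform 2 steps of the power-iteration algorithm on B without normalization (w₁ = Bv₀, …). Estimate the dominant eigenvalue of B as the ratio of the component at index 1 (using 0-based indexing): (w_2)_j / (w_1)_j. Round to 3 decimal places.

B = G + 2I has rows (9, -5, 0); (5, 9, 1); (-3, -2, 3)
w1 = Bv₀ = (9·1 + (-5)·1 + 0·1; 5·1 + 9·1 + 1·1; (-3)·1 + (-2)·1 + 3·1) = (4, 15, -2)
w2 = Bw1 = (9·4 + (-5)·15 + 0·(-2); 5·4 + 9·15 + 1·(-2); (-3)·4 + (-2)·15 + 3·(-2)) = (-39, 153, -48)
Ratio: 153/15 = 10.200

10.200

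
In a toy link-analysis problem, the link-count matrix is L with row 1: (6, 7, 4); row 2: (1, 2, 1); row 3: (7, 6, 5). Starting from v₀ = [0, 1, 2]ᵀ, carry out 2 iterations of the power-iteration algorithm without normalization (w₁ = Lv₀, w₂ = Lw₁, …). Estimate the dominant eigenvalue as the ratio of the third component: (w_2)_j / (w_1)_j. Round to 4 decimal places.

w1 = Lv₀ = (6·0 + 7·1 + 4·2; 1·0 + 2·1 + 1·2; 7·0 + 6·1 + 5·2) = (15, 4, 16)
w2 = Lw1 = (6·15 + 7·4 + 4·16; 1·15 + 2·4 + 1·16; 7·15 + 6·4 + 5·16) = (182, 39, 209)
Ratio at component: 209 / 16 = 13.0625

13.0625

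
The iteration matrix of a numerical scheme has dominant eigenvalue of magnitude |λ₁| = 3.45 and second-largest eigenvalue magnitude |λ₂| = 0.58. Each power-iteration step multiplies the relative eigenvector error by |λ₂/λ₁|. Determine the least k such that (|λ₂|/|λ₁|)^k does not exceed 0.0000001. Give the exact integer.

|λ₂/λ₁| = 0.58/3.45 = 0.16812
Need k ≥ ln(0.0000001) / ln(0.16812) = -16.1181 / -1.7831 ≈ 9.039
Smallest integer k satisfying the bound: 10

10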